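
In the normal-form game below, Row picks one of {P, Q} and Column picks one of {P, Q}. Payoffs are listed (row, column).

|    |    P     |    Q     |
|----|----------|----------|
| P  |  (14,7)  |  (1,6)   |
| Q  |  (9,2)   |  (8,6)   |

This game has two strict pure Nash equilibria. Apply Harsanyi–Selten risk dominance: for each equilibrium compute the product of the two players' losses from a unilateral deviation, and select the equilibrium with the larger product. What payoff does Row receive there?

At both P: Row loses 14 − 9 = 5 by deviating; Column loses 7 − 6 = 1. Product = 5·1 = 5.
At both Q: Row loses 8 − 1 = 7 by deviating; Column loses 6 − 2 = 4. Product = 7·4 = 28.
28 > 5, so both Q is risk-dominant. Row's payoff there is 8.

8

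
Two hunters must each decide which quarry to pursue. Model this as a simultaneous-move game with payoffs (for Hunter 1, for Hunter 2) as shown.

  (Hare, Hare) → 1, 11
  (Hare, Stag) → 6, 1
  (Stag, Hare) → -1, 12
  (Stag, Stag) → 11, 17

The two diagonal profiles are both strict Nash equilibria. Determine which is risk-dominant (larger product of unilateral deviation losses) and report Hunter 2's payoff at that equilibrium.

At both Hare: Hunter 1 loses 1 − (-1) = 2 by deviating; Hunter 2 loses 11 − 1 = 10. Product = 2·10 = 20.
At both Stag: Hunter 1 loses 11 − 6 = 5 by deviating; Hunter 2 loses 17 − 12 = 5. Product = 5·5 = 25.
25 > 20, so both Stag is risk-dominant. Hunter 2's payoff there is 17.

17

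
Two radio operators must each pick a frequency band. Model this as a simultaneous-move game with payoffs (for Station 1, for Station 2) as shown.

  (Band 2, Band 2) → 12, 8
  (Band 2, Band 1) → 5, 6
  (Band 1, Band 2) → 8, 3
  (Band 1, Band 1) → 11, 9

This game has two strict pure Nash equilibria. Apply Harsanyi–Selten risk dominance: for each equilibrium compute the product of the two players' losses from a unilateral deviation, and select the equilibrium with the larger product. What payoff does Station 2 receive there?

At both Band 2: Station 1 loses 12 − 8 = 4 by deviating; Station 2 loses 8 − 6 = 2. Product = 4·2 = 8.
At both Band 1: Station 1 loses 11 − 5 = 6 by deviating; Station 2 loses 9 − 3 = 6. Product = 6·6 = 36.
36 > 8, so both Band 1 is risk-dominant. Station 2's payoff there is 9.

9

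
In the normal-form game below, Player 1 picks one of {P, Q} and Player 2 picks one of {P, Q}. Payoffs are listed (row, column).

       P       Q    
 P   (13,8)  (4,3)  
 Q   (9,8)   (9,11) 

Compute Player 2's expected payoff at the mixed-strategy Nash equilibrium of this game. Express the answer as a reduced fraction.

8

Player 1 mixes with probability p on P, chosen so Player 2 is indifferent: 8p + 8(1−p) = 3p + 11(1−p) gives p = 3/8.
Player 2's expected payoff is 8·3/8 + 8·5/8 = 8.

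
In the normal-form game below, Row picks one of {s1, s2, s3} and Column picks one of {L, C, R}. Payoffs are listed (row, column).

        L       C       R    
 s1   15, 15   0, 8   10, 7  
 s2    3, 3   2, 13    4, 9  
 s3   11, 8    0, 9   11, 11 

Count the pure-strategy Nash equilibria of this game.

(s1, L): Row gets 15 (best alternative 11); Column gets 15 (best alternative 8). Neither deviates — NE.
(s2, C): Row gets 2 (best alternative 0); Column gets 13 (best alternative 9). Neither deviates — NE.
(s3, R): Row gets 11 (best alternative 10); Column gets 11 (best alternative 9). Neither deviates — NE.
(s2, L) is not a NE: Row would switch to s1 (15 > 3).
No other cell survives both best-response checks, so there are 3 pure NE.

3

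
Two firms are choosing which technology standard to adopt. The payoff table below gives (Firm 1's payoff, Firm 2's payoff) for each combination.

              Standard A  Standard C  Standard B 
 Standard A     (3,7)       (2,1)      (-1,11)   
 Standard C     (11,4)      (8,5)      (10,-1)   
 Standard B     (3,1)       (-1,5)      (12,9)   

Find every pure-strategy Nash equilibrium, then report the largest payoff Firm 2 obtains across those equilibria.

Both Standard C is a pure NE (Firm 1: 8 ≥ 2; Firm 2: 5 ≥ 4). Firm 2 gets 5.
Both Standard B is a pure NE (Firm 1: 12 ≥ 10; Firm 2: 9 ≥ 5). Firm 2 gets 9.
Every other cell has a profitable deviation for at least one player. Highest of {5, 9} is 9.

9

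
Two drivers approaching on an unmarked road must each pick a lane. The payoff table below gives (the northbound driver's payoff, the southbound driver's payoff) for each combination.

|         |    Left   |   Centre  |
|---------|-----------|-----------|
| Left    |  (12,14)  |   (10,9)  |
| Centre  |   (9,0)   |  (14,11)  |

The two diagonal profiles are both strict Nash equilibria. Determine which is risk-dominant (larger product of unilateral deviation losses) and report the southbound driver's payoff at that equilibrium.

At both Left: the northbound driver loses 12 − 9 = 3 by deviating; the southbound driver loses 14 − 9 = 5. Product = 3·5 = 15.
At both Centre: the northbound driver loses 14 − 10 = 4 by deviating; the southbound driver loses 11 − 0 = 11. Product = 4·11 = 44.
44 > 15, so both Centre is risk-dominant. The southbound driver's payoff there is 11.

11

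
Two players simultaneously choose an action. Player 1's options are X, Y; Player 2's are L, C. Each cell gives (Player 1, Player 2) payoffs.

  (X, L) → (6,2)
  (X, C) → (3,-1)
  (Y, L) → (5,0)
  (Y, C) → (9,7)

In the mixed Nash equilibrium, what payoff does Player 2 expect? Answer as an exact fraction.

Player 1 mixes with probability p on X, chosen so Player 2 is indifferent: 2p + 0(1−p) = (-1)p + 7(1−p) gives p = 7/10.
Player 2's expected payoff is 2·7/10 + 0·3/10 = 7/5.

7/5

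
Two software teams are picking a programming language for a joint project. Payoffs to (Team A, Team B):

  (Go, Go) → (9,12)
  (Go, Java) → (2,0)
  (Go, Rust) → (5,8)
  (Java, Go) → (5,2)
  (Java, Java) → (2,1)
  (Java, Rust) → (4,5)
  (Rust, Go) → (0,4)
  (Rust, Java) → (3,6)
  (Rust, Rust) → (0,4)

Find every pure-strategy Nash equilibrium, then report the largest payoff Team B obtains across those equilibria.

12

Both Go is a pure NE (Team A: 9 ≥ 5; Team B: 12 ≥ 8). Team B gets 12.
(Rust, Java) is a pure NE (Team A: 3 ≥ 2; Team B: 6 ≥ 4). Team B gets 6.
Every other cell has a profitable deviation for at least one player. Highest of {12, 6} is 12.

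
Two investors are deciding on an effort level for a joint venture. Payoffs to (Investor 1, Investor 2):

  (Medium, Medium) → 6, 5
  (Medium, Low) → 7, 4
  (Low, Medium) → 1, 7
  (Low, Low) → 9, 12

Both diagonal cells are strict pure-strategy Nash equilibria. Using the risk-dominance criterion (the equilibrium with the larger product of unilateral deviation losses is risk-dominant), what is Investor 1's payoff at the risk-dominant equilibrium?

9

At both Medium: Investor 1 loses 6 − 1 = 5 by deviating; Investor 2 loses 5 − 4 = 1. Product = 5·1 = 5.
At both Low: Investor 1 loses 9 − 7 = 2 by deviating; Investor 2 loses 12 − 7 = 5. Product = 2·5 = 10.
10 > 5, so both Low is risk-dominant. Investor 1's payoff there is 9.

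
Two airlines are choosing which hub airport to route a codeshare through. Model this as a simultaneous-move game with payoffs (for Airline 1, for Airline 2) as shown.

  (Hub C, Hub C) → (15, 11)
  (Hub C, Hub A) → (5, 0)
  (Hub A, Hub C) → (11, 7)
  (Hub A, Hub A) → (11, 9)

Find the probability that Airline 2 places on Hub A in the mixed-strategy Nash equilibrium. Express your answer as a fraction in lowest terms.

2/5

Airline 2's mix q on Hub C must make Airline 1 indifferent between Hub C and Hub A.
Airline 1's payoff from Hub C: 15q + 5(1−q). From Hub A: 11q + 11(1−q).
Set equal: 4q = 6(1−q) → q = 6/10 = 3/5.
Probability on Hub A is 1 − 3/5 = 2/5.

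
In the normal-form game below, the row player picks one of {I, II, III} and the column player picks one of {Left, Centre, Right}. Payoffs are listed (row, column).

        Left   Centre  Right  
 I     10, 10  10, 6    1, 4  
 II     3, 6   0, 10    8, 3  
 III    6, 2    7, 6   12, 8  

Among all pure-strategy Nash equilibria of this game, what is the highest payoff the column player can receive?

10

(I, Left) is a pure NE (the row player: 10 ≥ 6; the column player: 10 ≥ 6). The column player gets 10.
(III, Right) is a pure NE (the row player: 12 ≥ 8; the column player: 8 ≥ 6). The column player gets 8.
Every other cell has a profitable deviation for at least one player. Highest of {10, 8} is 10.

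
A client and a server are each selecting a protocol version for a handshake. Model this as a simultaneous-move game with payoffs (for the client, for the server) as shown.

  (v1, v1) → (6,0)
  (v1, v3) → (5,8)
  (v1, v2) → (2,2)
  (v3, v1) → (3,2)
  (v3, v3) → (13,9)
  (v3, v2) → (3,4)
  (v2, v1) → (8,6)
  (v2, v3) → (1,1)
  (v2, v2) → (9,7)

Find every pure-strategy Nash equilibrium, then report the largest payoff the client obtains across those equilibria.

Both v3 is a pure NE (the client: 13 ≥ 5; the server: 9 ≥ 4). The client gets 13.
Both v2 is a pure NE (the client: 9 ≥ 3; the server: 7 ≥ 6). The client gets 9.
Every other cell has a profitable deviation for at least one player. Highest of {13, 9} is 13.

13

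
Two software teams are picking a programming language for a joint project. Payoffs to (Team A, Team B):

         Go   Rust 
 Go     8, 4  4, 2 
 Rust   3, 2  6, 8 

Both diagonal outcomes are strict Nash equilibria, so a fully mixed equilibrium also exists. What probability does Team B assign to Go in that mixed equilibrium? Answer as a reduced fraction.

2/7

Team B's mix q on Go must make Team A indifferent between Go and Rust.
Team A's payoff from Go: 8q + 4(1−q). From Rust: 3q + 6(1−q).
Set equal: 5q = 2(1−q) → q = 2/7.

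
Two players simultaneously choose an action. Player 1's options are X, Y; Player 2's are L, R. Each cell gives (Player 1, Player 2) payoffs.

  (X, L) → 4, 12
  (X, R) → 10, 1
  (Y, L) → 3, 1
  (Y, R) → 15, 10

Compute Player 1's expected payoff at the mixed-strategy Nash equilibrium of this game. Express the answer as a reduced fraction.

5

Player 2 mixes with probability q on L, chosen so Player 1 is indifferent: 4q + 10(1−q) = 3q + 15(1−q) gives q = 5/6.
Player 1's expected payoff (from either row, since indifferent) is 4·5/6 + 10·1/6 = 5.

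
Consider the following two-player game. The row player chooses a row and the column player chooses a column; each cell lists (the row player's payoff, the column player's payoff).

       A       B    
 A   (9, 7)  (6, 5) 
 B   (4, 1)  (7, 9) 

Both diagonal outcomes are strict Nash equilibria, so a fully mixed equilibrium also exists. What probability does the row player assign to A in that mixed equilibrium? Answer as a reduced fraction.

4/5

The row player's mix p on A must make the column player indifferent between A and B.
The column player's payoff from A: 7p + 1(1−p). From B: 5p + 9(1−p).
Set equal: 2p = 8(1−p) → p = 8/10 = 4/5.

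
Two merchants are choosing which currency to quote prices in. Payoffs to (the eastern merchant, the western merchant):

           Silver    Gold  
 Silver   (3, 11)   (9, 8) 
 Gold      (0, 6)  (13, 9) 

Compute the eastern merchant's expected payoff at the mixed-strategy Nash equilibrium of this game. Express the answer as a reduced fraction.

The western merchant mixes with probability q on Silver, chosen so the eastern merchant is indifferent: 3q + 9(1−q) = 0q + 13(1−q) gives q = 4/7.
The eastern merchant's expected payoff (from either row, since indifferent) is 3·4/7 + 9·3/7 = 39/7.

39/7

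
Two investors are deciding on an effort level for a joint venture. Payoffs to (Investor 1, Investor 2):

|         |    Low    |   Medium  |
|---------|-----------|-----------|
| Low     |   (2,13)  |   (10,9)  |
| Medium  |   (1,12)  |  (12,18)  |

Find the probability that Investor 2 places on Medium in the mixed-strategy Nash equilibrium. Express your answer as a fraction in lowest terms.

1/3

Investor 2's mix q on Low must make Investor 1 indifferent between Low and Medium.
Investor 1's payoff from Low: 2q + 10(1−q). From Medium: 1q + 12(1−q).
Set equal: 1q = 2(1−q) → q = 2/3.
Probability on Medium is 1 − 2/3 = 1/3.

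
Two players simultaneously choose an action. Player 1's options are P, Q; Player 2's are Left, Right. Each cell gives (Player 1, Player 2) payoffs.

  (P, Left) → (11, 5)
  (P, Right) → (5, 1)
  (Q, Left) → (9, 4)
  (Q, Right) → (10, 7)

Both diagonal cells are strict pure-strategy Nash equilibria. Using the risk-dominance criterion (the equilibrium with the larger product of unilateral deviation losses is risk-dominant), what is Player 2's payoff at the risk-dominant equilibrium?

At (P, Left): Player 1 loses 11 − 9 = 2 by deviating; Player 2 loses 5 − 1 = 4. Product = 2·4 = 8.
At (Q, Right): Player 1 loses 10 − 5 = 5 by deviating; Player 2 loses 7 − 4 = 3. Product = 5·3 = 15.
15 > 8, so (Q, Right) is risk-dominant. Player 2's payoff there is 7.

7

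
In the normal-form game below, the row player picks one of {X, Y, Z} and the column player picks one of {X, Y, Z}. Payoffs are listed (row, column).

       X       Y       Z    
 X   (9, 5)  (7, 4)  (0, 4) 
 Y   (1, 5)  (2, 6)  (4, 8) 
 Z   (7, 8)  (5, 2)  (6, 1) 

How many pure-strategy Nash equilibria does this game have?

1

Both X: the row player gets 9 (best alternative 7); the column player gets 5 (best alternative 4). Neither deviates — NE.
Both Y is not a NE: the row player would switch to X (7 > 2).
No other cell survives both best-response checks, so there is 1 pure NE.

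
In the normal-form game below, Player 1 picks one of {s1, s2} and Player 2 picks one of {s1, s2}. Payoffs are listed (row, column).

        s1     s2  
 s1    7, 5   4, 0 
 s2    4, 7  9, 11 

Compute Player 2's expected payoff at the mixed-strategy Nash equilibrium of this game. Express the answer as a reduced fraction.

55/9

Player 1 mixes with probability p on s1, chosen so Player 2 is indifferent: 5p + 7(1−p) = 0p + 11(1−p) gives p = 4/9.
Player 2's expected payoff is 5·4/9 + 7·5/9 = 55/9.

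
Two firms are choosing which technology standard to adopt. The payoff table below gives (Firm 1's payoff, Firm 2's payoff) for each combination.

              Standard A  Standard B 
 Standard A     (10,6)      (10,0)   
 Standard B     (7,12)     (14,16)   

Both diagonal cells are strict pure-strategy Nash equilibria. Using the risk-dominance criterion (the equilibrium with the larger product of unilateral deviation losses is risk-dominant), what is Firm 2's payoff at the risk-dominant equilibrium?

At both Standard A: Firm 1 loses 10 − 7 = 3 by deviating; Firm 2 loses 6 − 0 = 6. Product = 3·6 = 18.
At both Standard B: Firm 1 loses 14 − 10 = 4 by deviating; Firm 2 loses 16 − 12 = 4. Product = 4·4 = 16.
18 > 16, so both Standard A is risk-dominant. Firm 2's payoff there is 6.

6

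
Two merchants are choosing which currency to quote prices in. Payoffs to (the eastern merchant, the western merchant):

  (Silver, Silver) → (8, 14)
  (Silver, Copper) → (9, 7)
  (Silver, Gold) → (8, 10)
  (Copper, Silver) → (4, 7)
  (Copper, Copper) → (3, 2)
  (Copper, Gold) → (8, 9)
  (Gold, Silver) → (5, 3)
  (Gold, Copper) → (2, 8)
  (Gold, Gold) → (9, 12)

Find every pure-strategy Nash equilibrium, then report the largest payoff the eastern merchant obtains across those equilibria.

9

Both Silver is a pure NE (the eastern merchant: 8 ≥ 5; the western merchant: 14 ≥ 10). The eastern merchant gets 8.
Both Gold is a pure NE (the eastern merchant: 9 ≥ 8; the western merchant: 12 ≥ 8). The eastern merchant gets 9.
Every other cell has a profitable deviation for at least one player. Highest of {8, 9} is 9.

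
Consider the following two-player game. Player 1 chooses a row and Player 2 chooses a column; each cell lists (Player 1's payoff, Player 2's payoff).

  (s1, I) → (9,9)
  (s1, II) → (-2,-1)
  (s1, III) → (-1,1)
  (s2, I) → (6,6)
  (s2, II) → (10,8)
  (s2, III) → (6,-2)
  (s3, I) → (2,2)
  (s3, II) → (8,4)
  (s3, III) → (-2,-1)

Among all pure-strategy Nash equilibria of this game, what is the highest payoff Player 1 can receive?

(s1, I) is a pure NE (Player 1: 9 ≥ 6; Player 2: 9 ≥ 1). Player 1 gets 9.
(s2, II) is a pure NE (Player 1: 10 ≥ 8; Player 2: 8 ≥ 6). Player 1 gets 10.
Every other cell has a profitable deviation for at least one player. Highest of {9, 10} is 10.

10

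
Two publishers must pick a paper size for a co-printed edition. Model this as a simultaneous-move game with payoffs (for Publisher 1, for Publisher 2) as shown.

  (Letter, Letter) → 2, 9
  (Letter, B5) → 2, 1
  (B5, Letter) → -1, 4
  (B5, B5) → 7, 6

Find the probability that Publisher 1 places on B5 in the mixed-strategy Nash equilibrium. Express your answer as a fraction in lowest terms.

4/5

Publisher 1's mix p on Letter must make Publisher 2 indifferent between Letter and B5.
Publisher 2's payoff from Letter: 9p + 4(1−p). From B5: 1p + 6(1−p).
Set equal: 8p = 2(1−p) → p = 2/10 = 1/5.
Probability on B5 is 1 − 1/5 = 4/5.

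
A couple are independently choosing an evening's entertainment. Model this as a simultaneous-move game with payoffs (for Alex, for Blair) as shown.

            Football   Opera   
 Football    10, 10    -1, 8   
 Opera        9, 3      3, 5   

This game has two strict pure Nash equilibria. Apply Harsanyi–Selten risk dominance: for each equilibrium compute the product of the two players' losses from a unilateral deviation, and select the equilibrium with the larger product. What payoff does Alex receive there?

3

At both Football: Alex loses 10 − 9 = 1 by deviating; Blair loses 10 − 8 = 2. Product = 1·2 = 2.
At both Opera: Alex loses 3 − (-1) = 4 by deviating; Blair loses 5 − 3 = 2. Product = 4·2 = 8.
8 > 2, so both Opera is risk-dominant. Alex's payoff there is 3.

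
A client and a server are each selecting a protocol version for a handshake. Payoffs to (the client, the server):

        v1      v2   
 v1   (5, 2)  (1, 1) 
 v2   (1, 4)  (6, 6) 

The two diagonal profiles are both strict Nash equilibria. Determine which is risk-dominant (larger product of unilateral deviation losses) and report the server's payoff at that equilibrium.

6

At both v1: the client loses 5 − 1 = 4 by deviating; the server loses 2 − 1 = 1. Product = 4·1 = 4.
At both v2: the client loses 6 − 1 = 5 by deviating; the server loses 6 − 4 = 2. Product = 5·2 = 10.
10 > 4, so both v2 is risk-dominant. The server's payoff there is 6.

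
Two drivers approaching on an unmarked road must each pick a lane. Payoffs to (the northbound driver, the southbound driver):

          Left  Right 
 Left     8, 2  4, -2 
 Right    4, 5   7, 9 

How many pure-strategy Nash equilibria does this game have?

2

Both Left: the northbound driver gets 8 (best alternative 4); the southbound driver gets 2 (best alternative -2). Neither deviates — NE.
Both Right: the northbound driver gets 7 (best alternative 4); the southbound driver gets 9 (best alternative 5). Neither deviates — NE.
(Right, Left) is not a NE: the northbound driver would switch to Left (8 > 4).
No other cell survives both best-response checks, so there are 2 pure NE.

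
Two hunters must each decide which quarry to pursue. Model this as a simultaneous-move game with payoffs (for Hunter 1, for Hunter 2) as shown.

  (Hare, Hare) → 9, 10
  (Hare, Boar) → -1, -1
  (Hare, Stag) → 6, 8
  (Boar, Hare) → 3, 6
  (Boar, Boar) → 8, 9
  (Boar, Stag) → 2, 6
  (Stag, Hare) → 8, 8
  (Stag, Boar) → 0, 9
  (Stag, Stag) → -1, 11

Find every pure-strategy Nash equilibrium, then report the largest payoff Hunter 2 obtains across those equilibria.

Both Hare is a pure NE (Hunter 1: 9 ≥ 8; Hunter 2: 10 ≥ 8). Hunter 2 gets 10.
Both Boar is a pure NE (Hunter 1: 8 ≥ 0; Hunter 2: 9 ≥ 6). Hunter 2 gets 9.
Every other cell has a profitable deviation for at least one player. Highest of {10, 9} is 10.

10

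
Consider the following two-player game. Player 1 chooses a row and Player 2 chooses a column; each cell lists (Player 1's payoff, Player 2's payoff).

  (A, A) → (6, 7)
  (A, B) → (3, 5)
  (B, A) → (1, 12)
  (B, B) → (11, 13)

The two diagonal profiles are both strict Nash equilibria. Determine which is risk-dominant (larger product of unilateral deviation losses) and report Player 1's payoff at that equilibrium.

At both A: Player 1 loses 6 − 1 = 5 by deviating; Player 2 loses 7 − 5 = 2. Product = 5·2 = 10.
At both B: Player 1 loses 11 − 3 = 8 by deviating; Player 2 loses 13 − 12 = 1. Product = 8·1 = 8.
10 > 8, so both A is risk-dominant. Player 1's payoff there is 6.

6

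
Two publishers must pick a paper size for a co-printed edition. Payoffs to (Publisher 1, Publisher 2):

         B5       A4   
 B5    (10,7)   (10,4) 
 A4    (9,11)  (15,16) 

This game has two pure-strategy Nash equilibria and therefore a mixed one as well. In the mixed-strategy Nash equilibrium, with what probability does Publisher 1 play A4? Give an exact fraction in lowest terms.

Publisher 1's mix p on B5 must make Publisher 2 indifferent between B5 and A4.
Publisher 2's payoff from B5: 7p + 11(1−p). From A4: 4p + 16(1−p).
Set equal: 3p = 5(1−p) → p = 5/8.
Probability on A4 is 1 − 5/8 = 3/8.

3/8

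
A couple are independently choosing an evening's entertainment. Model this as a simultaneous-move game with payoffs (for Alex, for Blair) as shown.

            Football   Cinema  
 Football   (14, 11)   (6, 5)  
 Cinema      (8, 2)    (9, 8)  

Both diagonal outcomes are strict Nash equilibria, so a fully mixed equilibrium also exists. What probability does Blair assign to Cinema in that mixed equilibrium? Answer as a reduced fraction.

Blair's mix q on Football must make Alex indifferent between Football and Cinema.
Alex's payoff from Football: 14q + 6(1−q). From Cinema: 8q + 9(1−q).
Set equal: 6q = 3(1−q) → q = 3/9 = 1/3.
Probability on Cinema is 1 − 1/3 = 2/3.

2/3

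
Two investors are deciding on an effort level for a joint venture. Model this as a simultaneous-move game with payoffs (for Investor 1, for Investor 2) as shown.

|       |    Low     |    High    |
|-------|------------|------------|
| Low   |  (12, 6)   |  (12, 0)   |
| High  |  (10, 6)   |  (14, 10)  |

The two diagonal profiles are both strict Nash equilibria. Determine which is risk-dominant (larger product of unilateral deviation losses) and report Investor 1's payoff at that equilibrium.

12

At both Low: Investor 1 loses 12 − 10 = 2 by deviating; Investor 2 loses 6 − 0 = 6. Product = 2·6 = 12.
At both High: Investor 1 loses 14 − 12 = 2 by deviating; Investor 2 loses 10 − 6 = 4. Product = 2·4 = 8.
12 > 8, so both Low is risk-dominant. Investor 1's payoff there is 12.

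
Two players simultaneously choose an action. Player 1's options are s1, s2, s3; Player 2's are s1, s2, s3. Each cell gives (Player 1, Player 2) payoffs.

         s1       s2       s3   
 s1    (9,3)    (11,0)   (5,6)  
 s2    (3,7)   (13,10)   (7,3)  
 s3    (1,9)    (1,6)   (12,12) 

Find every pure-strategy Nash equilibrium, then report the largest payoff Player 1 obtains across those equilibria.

13

Both s2 is a pure NE (Player 1: 13 ≥ 11; Player 2: 10 ≥ 7). Player 1 gets 13.
Both s3 is a pure NE (Player 1: 12 ≥ 7; Player 2: 12 ≥ 9). Player 1 gets 12.
Every other cell has a profitable deviation for at least one player. Highest of {13, 12} is 13.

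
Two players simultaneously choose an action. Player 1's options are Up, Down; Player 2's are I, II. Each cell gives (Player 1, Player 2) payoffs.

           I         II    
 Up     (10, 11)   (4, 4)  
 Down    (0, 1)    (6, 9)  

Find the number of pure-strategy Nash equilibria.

2

(Up, I): Player 1 gets 10 (best alternative 0); Player 2 gets 11 (best alternative 4). Neither deviates — NE.
(Down, II): Player 1 gets 6 (best alternative 4); Player 2 gets 9 (best alternative 1). Neither deviates — NE.
(Up, II) is not a NE: Player 1 would switch to Down (6 > 4).
No other cell survives both best-response checks, so there are 2 pure NE.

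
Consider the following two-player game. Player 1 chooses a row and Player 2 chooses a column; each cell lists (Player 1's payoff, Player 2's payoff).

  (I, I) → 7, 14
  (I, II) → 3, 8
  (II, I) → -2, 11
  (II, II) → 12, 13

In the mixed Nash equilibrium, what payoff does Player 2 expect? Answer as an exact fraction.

Player 1 mixes with probability p on I, chosen so Player 2 is indifferent: 14p + 11(1−p) = 8p + 13(1−p) gives p = 1/4.
Player 2's expected payoff is 14·1/4 + 11·3/4 = 47/4.

47/4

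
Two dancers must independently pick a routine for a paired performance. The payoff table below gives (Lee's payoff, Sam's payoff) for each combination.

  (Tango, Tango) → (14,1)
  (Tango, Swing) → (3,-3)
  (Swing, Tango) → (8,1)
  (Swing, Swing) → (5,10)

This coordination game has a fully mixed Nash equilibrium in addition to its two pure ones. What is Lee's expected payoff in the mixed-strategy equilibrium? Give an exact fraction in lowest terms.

23/4

Sam mixes with probability q on Tango, chosen so Lee is indifferent: 14q + 3(1−q) = 8q + 5(1−q) gives q = 1/4.
Lee's expected payoff (from either row, since indifferent) is 14·1/4 + 3·3/4 = 23/4.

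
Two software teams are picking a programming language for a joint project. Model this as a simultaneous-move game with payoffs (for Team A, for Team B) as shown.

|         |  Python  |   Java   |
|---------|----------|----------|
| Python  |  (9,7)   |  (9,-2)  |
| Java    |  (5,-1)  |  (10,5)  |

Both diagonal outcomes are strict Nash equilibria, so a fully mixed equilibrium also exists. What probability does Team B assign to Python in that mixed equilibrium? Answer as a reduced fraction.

1/5

Team B's mix q on Python must make Team A indifferent between Python and Java.
Team A's payoff from Python: 9q + 9(1−q). From Java: 5q + 10(1−q).
Set equal: 4q = 1(1−q) → q = 1/5.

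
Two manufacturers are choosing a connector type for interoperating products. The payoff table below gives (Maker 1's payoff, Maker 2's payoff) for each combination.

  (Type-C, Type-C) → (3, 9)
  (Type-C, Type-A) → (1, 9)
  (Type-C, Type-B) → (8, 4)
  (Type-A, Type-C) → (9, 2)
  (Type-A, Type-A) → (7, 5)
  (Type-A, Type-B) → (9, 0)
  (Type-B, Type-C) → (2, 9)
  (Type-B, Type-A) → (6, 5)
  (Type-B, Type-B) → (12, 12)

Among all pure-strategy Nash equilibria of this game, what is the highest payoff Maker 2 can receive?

12

Both Type-A is a pure NE (Maker 1: 7 ≥ 6; Maker 2: 5 ≥ 2). Maker 2 gets 5.
Both Type-B is a pure NE (Maker 1: 12 ≥ 9; Maker 2: 12 ≥ 9). Maker 2 gets 12.
Every other cell has a profitable deviation for at least one player. Highest of {5, 12} is 12.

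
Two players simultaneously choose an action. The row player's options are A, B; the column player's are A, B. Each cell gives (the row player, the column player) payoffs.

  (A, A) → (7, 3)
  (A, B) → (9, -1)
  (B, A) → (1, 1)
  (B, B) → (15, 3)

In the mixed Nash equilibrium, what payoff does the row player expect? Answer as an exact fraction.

The column player mixes with probability q on A, chosen so the row player is indifferent: 7q + 9(1−q) = 1q + 15(1−q) gives q = 1/2.
The row player's expected payoff (from either row, since indifferent) is 7·1/2 + 9·1/2 = 8.

8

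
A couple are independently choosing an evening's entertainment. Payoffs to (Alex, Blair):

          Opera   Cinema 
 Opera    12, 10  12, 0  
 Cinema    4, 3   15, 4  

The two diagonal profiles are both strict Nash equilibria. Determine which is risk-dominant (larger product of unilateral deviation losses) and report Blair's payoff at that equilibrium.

At both Opera: Alex loses 12 − 4 = 8 by deviating; Blair loses 10 − 0 = 10. Product = 8·10 = 80.
At both Cinema: Alex loses 15 − 12 = 3 by deviating; Blair loses 4 − 3 = 1. Product = 3·1 = 3.
80 > 3, so both Opera is risk-dominant. Blair's payoff there is 10.

10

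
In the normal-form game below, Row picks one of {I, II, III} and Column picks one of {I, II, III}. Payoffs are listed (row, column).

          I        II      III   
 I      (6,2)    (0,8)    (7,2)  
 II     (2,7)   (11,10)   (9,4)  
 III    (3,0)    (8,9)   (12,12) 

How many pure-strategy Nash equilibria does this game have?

2

Both II: Row gets 11 (best alternative 8); Column gets 10 (best alternative 7). Neither deviates — NE.
Both III: Row gets 12 (best alternative 9); Column gets 12 (best alternative 9). Neither deviates — NE.
Both I is not a NE: Column would switch to II (8 > 2).
No other cell survives both best-response checks, so there are 2 pure NE.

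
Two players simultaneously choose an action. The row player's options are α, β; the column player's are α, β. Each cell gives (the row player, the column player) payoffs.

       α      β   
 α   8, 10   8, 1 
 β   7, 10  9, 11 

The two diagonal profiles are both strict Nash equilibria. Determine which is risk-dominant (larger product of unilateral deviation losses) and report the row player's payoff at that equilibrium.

8

At both α: the row player loses 8 − 7 = 1 by deviating; the column player loses 10 − 1 = 9. Product = 1·9 = 9.
At both β: the row player loses 9 − 8 = 1 by deviating; the column player loses 11 − 10 = 1. Product = 1·1 = 1.
9 > 1, so both α is risk-dominant. The row player's payoff there is 8.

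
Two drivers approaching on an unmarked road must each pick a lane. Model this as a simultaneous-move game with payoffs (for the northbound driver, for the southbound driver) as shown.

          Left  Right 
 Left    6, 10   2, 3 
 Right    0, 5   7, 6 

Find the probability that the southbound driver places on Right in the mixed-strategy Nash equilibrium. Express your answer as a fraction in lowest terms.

6/11

The southbound driver's mix q on Left must make the northbound driver indifferent between Left and Right.
The northbound driver's payoff from Left: 6q + 2(1−q). From Right: 0q + 7(1−q).
Set equal: 6q = 5(1−q) → q = 5/11.
Probability on Right is 1 − 5/11 = 6/11.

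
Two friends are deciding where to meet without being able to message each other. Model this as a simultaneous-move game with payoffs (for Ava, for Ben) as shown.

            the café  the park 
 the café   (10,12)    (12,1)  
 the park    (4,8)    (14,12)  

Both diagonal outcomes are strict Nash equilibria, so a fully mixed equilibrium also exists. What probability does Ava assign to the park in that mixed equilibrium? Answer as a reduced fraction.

11/15

Ava's mix p on the café must make Ben indifferent between the café and the park.
Ben's payoff from the café: 12p + 8(1−p). From the park: 1p + 12(1−p).
Set equal: 11p = 4(1−p) → p = 4/15.
Probability on the park is 1 − 4/15 = 11/15.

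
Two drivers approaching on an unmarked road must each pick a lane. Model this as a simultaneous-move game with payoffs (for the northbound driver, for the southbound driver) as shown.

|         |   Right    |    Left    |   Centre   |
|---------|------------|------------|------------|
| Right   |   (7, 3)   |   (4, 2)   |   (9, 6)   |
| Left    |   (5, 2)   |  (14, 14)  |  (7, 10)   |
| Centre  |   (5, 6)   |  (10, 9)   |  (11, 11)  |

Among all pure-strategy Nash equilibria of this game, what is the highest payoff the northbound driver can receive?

Both Left is a pure NE (the northbound driver: 14 ≥ 10; the southbound driver: 14 ≥ 10). The northbound driver gets 14.
Both Centre is a pure NE (the northbound driver: 11 ≥ 9; the southbound driver: 11 ≥ 9). The northbound driver gets 11.
Every other cell has a profitable deviation for at least one player. Highest of {14, 11} is 14.

14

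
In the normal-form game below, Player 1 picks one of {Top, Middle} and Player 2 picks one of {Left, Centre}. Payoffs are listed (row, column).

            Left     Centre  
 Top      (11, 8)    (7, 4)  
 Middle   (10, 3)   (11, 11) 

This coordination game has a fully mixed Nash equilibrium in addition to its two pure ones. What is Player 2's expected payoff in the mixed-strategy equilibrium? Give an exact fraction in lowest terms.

19/3

Player 1 mixes with probability p on Top, chosen so Player 2 is indifferent: 8p + 3(1−p) = 4p + 11(1−p) gives p = 2/3.
Player 2's expected payoff is 8·2/3 + 3·1/3 = 19/3.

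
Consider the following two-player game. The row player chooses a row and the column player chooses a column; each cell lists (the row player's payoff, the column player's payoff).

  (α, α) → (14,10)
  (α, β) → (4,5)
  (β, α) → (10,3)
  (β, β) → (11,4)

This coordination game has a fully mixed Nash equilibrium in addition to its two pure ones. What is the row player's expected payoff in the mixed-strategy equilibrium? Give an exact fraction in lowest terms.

The column player mixes with probability q on α, chosen so the row player is indifferent: 14q + 4(1−q) = 10q + 11(1−q) gives q = 7/11.
The row player's expected payoff (from either row, since indifferent) is 14·7/11 + 4·4/11 = 114/11.

114/11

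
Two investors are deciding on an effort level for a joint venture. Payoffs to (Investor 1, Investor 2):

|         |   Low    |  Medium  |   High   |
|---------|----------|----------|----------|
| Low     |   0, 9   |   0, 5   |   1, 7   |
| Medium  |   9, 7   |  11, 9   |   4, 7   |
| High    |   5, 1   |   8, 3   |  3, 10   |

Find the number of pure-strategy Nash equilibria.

Both Medium: Investor 1 gets 11 (best alternative 8); Investor 2 gets 9 (best alternative 7). Neither deviates — NE.
Both Low is not a NE: Investor 1 would switch to Medium (9 > 0).
No other cell survives both best-response checks, so there is 1 pure NE.

1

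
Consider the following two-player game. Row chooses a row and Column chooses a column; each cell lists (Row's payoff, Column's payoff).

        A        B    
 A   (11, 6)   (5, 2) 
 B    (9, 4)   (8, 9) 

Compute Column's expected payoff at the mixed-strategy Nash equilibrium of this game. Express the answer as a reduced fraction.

Row mixes with probability p on A, chosen so Column is indifferent: 6p + 4(1−p) = 2p + 9(1−p) gives p = 5/9.
Column's expected payoff is 6·5/9 + 4·4/9 = 46/9.

46/9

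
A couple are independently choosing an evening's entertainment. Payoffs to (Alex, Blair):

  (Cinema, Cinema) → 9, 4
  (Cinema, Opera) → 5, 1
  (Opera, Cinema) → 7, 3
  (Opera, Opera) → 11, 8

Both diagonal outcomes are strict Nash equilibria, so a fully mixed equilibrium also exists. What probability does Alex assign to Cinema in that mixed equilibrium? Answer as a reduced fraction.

5/8

Alex's mix p on Cinema must make Blair indifferent between Cinema and Opera.
Blair's payoff from Cinema: 4p + 3(1−p). From Opera: 1p + 8(1−p).
Set equal: 3p = 5(1−p) → p = 5/8.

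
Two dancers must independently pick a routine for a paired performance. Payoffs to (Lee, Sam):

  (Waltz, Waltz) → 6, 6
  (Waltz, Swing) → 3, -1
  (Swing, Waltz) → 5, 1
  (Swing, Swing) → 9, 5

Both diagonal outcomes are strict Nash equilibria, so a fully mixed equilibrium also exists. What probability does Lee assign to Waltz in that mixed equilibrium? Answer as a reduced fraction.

Lee's mix p on Waltz must make Sam indifferent between Waltz and Swing.
Sam's payoff from Waltz: 6p + 1(1−p). From Swing: (-1)p + 5(1−p).
Set equal: 7p = 4(1−p) → p = 4/11.

4/11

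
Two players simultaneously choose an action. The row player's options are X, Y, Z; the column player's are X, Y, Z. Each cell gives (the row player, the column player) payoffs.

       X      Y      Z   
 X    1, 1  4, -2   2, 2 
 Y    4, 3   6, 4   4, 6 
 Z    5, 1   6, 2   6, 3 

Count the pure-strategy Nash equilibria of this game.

1

Both Z: the row player gets 6 (best alternative 4); the column player gets 3 (best alternative 2). Neither deviates — NE.
Both Y is not a NE: the column player would switch to Z (6 > 4).
No other cell survives both best-response checks, so there is 1 pure NE.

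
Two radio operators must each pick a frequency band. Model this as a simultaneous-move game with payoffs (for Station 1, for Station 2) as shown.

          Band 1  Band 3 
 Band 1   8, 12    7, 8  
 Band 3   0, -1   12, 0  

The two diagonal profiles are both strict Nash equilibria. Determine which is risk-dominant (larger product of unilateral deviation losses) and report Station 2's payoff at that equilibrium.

12

At both Band 1: Station 1 loses 8 − 0 = 8 by deviating; Station 2 loses 12 − 8 = 4. Product = 8·4 = 32.
At both Band 3: Station 1 loses 12 − 7 = 5 by deviating; Station 2 loses 0 − (-1) = 1. Product = 5·1 = 5.
32 > 5, so both Band 1 is risk-dominant. Station 2's payoff there is 12.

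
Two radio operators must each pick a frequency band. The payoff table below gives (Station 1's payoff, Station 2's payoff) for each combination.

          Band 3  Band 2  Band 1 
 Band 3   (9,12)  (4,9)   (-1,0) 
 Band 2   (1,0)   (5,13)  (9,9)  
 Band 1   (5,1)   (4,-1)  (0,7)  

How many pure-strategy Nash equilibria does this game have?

Both Band 3: Station 1 gets 9 (best alternative 5); Station 2 gets 12 (best alternative 9). Neither deviates — NE.
Both Band 2: Station 1 gets 5 (best alternative 4); Station 2 gets 13 (best alternative 9). Neither deviates — NE.
Both Band 1 is not a NE: Station 1 would switch to Band 2 (9 > 0).
No other cell survives both best-response checks, so there are 2 pure NE.

2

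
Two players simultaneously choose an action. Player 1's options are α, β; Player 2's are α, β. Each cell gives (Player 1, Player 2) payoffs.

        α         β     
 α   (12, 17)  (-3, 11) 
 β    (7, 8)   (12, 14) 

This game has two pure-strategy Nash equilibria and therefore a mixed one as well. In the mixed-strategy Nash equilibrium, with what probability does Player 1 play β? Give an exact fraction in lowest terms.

1/2

Player 1's mix p on α must make Player 2 indifferent between α and β.
Player 2's payoff from α: 17p + 8(1−p). From β: 11p + 14(1−p).
Set equal: 6p = 6(1−p) → p = 6/12 = 1/2.
Probability on β is 1 − 1/2 = 1/2.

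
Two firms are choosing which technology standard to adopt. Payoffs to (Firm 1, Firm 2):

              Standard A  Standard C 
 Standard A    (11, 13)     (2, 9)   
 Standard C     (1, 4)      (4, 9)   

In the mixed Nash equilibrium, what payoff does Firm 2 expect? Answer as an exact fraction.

9

Firm 1 mixes with probability p on Standard A, chosen so Firm 2 is indifferent: 13p + 4(1−p) = 9p + 9(1−p) gives p = 5/9.
Firm 2's expected payoff is 13·5/9 + 4·4/9 = 9.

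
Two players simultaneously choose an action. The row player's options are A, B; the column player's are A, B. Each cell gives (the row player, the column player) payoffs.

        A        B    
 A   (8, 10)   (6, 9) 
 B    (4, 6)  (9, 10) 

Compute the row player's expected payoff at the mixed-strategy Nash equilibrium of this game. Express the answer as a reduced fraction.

The column player mixes with probability q on A, chosen so the row player is indifferent: 8q + 6(1−q) = 4q + 9(1−q) gives q = 3/7.
The row player's expected payoff (from either row, since indifferent) is 8·3/7 + 6·4/7 = 48/7.

48/7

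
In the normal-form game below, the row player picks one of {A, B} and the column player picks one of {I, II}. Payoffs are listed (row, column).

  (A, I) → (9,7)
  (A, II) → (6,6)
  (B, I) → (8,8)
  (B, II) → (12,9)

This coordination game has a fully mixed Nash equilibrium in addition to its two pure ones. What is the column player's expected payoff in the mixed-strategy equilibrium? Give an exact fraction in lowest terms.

15/2

The row player mixes with probability p on A, chosen so the column player is indifferent: 7p + 8(1−p) = 6p + 9(1−p) gives p = 1/2.
The column player's expected payoff is 7·1/2 + 8·1/2 = 15/2.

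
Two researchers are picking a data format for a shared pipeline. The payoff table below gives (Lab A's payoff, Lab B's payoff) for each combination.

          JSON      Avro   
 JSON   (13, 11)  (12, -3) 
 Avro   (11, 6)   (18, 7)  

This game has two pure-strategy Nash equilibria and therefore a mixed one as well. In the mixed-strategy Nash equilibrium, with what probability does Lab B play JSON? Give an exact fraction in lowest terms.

3/4

Lab B's mix q on JSON must make Lab A indifferent between JSON and Avro.
Lab A's payoff from JSON: 13q + 12(1−q). From Avro: 11q + 18(1−q).
Set equal: 2q = 6(1−q) → q = 6/8 = 3/4.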